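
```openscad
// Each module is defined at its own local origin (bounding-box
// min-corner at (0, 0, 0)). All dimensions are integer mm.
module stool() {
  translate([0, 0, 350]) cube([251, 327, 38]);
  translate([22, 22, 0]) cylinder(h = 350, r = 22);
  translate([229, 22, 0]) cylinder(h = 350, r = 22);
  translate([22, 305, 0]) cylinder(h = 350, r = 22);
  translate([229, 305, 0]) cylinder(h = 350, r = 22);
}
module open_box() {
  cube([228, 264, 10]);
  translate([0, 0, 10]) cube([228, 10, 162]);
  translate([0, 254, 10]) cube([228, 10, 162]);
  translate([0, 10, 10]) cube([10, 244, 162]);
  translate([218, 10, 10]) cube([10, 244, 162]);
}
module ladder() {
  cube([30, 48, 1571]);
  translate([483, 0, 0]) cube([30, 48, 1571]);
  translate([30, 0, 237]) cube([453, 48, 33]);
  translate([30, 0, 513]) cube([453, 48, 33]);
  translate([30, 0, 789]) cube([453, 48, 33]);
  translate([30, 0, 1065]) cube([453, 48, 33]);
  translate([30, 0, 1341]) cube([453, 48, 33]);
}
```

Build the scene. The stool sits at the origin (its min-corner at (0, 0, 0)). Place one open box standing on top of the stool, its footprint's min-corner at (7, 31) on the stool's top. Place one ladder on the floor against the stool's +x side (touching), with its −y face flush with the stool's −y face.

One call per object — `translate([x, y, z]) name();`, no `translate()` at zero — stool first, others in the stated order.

stool();
translate([7, 31, 388]) open_box();
translate([251, 0, 0]) ladder();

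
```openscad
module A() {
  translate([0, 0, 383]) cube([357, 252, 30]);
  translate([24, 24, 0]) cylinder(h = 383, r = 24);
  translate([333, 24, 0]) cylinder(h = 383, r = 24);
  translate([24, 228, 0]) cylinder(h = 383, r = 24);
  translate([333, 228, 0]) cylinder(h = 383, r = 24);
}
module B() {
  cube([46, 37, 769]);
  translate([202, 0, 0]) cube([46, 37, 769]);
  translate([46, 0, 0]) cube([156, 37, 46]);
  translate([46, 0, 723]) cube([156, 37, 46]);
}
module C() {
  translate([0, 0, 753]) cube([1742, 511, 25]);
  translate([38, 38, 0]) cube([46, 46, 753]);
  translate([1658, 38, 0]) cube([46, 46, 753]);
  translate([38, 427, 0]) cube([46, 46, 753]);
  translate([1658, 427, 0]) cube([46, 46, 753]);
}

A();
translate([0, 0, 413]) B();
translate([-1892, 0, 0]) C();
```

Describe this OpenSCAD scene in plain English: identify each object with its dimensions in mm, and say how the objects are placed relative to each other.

A is a four-legged stool. The seat is a 357×252×30 mm slab whose top surface is at z = 413 mm; four round legs, each 48 mm in diameter, run from the floor (z = 0) to the underside of the seat, each leg's axis is inset half a diameter from the nearest pair of seat edges (so the leg's bounding box is flush with the corner).

B is a rectangular picture frame lying in the x–z plane (depth along y). The opening is 156 mm wide (x) by 677 mm tall (z), surrounded by a border 46 mm wide on all four sides. The frame is 37 mm deep and is made of two full-height vertical stiles with two horizontal rails fitted between them.

C is a table: top 1742 mm (x) × 511 mm (y), 25 mm thick, upper face at z = 778 mm, on four 46×46 mm square legs, each inset 38 mm from the nearest pair of top edges, running from z = 0 to the bottom of the top.

The picture frame is on top of the stool. The table is on the floor beside the stool on its −x side.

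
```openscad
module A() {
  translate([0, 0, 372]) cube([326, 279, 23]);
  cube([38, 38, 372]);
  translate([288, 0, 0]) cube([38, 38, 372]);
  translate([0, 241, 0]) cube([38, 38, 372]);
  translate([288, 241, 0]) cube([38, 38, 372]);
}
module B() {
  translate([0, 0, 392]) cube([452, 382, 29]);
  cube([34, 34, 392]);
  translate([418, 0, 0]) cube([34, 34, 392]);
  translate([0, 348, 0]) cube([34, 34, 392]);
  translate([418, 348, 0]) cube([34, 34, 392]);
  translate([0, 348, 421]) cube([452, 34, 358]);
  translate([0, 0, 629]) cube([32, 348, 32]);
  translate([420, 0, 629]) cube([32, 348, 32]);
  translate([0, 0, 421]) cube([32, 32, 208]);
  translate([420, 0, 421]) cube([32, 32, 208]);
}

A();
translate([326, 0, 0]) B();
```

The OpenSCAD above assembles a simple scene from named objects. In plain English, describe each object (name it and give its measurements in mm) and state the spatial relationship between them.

A is a four-legged stool. The seat is 326×279 mm, 23 mm thick, top at z = 395 mm. It stands on four square legs, each 38×38 mm in cross-section, from z = 0 to the seat underside, each flush with a corner of the seat.

B is a chair. The seat is a 452×382×29 mm slab with its top at z = 421 mm, on four 34×34 mm corner legs (flush with the seat edges, standing on z = 0). A flat backrest 34 mm thick, 358 mm tall, spans the full seat width and rises from the seat top along its +y edge, rear face flush with the rear of the seat. Two armrests of 32×32 mm section run along each side from the seat's front edge to the front of the backrest, top faces 240 mm above the seat top and outer faces flush with the seat's x-edges; a 32×32 mm post under the front of each armrest stands on the seat at the front corner.

The chair is against the stool's +x side, with their −y faces flush.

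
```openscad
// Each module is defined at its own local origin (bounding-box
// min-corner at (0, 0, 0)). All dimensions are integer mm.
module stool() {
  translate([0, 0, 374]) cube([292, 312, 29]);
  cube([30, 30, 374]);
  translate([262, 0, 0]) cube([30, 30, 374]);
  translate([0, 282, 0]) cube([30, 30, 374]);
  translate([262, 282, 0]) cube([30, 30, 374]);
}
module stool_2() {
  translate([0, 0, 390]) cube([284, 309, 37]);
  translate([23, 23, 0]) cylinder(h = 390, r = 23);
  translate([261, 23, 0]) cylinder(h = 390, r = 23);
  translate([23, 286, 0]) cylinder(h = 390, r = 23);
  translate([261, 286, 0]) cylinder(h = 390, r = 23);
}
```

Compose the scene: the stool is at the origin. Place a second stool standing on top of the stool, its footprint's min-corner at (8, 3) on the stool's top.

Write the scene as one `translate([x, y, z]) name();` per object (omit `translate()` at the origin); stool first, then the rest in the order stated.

stool();
translate([8, 3, 403]) stool_2();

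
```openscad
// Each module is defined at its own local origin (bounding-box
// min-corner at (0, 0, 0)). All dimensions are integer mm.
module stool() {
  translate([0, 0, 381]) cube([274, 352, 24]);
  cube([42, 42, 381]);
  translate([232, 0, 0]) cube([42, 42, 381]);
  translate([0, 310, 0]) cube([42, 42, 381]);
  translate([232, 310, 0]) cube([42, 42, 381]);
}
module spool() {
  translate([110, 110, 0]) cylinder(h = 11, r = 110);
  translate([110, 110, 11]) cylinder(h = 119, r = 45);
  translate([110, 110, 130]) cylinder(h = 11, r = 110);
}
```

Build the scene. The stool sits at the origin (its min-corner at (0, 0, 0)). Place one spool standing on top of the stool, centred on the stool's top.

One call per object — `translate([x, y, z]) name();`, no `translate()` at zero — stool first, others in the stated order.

stool();
translate([27, 66, 405]) spool();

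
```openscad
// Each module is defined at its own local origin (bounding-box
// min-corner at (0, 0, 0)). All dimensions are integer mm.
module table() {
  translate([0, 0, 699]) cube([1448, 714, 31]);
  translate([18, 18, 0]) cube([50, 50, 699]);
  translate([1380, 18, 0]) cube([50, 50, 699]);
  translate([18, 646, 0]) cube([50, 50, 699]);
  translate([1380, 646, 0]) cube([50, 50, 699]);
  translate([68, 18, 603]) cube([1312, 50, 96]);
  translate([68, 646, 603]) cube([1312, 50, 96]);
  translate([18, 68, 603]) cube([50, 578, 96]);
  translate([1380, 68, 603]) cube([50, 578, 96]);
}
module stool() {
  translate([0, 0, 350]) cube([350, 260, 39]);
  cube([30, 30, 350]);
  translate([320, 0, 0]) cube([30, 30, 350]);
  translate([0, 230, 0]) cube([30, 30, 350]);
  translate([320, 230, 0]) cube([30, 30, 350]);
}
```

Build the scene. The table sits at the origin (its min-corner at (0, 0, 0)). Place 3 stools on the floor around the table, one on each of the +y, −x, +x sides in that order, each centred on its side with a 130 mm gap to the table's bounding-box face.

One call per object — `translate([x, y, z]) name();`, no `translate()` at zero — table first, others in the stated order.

table();
translate([549, 844, 0]) stool();
translate([-480, 227, 0]) stool();
translate([1578, 227, 0]) stool();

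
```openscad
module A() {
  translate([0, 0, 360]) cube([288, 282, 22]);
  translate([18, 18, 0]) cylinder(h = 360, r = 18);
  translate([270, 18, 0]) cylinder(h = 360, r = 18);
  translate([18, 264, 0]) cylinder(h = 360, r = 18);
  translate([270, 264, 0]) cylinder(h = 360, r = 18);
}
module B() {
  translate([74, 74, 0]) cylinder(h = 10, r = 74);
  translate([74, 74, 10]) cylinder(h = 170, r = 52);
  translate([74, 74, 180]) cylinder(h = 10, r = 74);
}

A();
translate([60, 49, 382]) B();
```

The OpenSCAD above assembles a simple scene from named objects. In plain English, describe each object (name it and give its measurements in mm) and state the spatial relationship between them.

A is a four-legged stool. The seat is 288×282 mm, 22 mm thick, top at z = 382 mm. It stands on four round legs, each 36 mm in diameter, from z = 0 to the seat underside, each leg's axis is inset half a diameter from the nearest pair of seat edges (so the leg's bounding box is flush with the corner).

B is a spool: two coaxial disc flanges of radius 74 mm and thickness 10 mm, joined by a core cylinder of radius 52 mm and height 170 mm. The lower flange rests on z = 0 and the three cylinders share a vertical axis.

The spool is on top of the stool.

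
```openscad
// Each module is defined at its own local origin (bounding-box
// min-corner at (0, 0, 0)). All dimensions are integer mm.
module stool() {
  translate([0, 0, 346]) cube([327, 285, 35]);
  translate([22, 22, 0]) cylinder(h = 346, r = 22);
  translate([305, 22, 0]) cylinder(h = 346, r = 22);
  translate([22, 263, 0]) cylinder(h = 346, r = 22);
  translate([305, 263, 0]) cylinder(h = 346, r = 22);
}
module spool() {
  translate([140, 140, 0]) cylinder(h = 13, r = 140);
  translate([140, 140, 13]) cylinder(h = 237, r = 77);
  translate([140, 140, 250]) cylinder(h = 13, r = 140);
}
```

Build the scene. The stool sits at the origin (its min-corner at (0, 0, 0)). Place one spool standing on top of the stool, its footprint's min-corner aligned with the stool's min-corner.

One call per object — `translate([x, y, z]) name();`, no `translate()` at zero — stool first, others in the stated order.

stool();
translate([0, 0, 381]) spool();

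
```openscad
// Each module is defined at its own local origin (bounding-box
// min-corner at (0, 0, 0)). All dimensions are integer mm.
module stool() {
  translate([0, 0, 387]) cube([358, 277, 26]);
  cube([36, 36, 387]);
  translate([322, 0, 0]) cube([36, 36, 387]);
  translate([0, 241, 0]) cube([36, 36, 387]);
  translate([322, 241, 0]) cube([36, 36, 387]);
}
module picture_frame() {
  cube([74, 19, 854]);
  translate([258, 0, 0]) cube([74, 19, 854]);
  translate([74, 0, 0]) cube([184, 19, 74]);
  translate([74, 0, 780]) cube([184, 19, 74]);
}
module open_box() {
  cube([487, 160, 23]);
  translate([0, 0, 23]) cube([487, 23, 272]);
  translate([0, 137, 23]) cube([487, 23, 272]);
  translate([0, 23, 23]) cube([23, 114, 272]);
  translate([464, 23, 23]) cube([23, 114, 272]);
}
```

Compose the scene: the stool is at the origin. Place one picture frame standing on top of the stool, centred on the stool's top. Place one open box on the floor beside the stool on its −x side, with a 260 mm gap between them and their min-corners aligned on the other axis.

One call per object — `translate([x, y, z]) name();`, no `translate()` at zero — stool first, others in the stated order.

stool();
translate([13, 129, 413]) picture_frame();
translate([-747, 0, 0]) open_box();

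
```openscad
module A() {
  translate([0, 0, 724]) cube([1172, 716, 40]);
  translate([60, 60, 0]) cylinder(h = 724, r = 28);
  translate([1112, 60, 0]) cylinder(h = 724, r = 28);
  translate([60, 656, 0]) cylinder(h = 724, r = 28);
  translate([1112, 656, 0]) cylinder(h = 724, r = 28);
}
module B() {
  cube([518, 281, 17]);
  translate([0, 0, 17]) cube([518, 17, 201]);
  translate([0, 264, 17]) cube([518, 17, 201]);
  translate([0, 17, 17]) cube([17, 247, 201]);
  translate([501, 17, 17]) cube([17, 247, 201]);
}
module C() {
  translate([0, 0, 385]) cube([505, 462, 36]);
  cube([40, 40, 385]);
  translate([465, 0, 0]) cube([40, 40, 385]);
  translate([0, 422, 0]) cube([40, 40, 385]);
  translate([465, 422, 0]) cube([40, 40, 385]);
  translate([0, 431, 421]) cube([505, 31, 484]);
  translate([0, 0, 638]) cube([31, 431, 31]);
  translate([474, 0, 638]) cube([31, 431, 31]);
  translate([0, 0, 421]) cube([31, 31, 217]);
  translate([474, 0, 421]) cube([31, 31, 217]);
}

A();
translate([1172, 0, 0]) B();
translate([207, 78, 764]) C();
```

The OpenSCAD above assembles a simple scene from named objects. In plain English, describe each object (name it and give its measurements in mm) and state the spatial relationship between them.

A is a rectangular dining table. The top is 1172×716×40 mm with its upper surface at z = 764 mm. It stands on four round legs of 56 mm diameter, each leg's bounding box inset 32 mm from the nearest pair of top edges, running from the floor to the underside of the top.

B is an open-topped rectangular box: outside dimensions 518×281×218 mm, with a uniform wall and base thickness of 17 mm. The base is a full 518×281 slab on the floor; four walls sit on top of the base. The front and back walls (the −y and +y sides) span the full width; the two side walls fit between them.

C is a chair. The seat is a 505×462×36 mm slab with its top at z = 421 mm, on four 40×40 mm corner legs (flush with the seat edges, standing on z = 0). A flat backrest 31 mm thick, 484 mm tall, spans the full seat width and rises from the seat top along its +y edge, rear face flush with the rear of the seat. Two armrests of 31×31 mm section run along each side from the seat's front edge to the front of the backrest, top faces 248 mm above the seat top and outer faces flush with the seat's x-edges; a 31×31 mm post under the front of each armrest stands on the seat at the front corner.

The open box is against the table's +x side, with their −y faces flush. The chair is on top of the table.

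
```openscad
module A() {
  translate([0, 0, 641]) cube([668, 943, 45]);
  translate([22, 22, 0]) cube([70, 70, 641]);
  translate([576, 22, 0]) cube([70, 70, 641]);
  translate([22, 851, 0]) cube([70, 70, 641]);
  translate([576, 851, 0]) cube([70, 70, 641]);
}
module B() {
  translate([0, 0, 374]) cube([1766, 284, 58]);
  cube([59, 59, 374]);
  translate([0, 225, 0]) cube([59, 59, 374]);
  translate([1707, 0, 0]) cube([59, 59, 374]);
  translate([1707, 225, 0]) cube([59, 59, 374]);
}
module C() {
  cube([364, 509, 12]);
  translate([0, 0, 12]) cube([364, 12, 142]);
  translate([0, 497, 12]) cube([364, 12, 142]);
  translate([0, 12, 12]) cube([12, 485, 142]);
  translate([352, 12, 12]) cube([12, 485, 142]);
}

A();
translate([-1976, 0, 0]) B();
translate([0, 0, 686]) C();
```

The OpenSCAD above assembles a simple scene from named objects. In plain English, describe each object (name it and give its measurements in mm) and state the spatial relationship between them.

A is a rectangular dining table. The top is 668×943×45 mm with its upper surface at z = 686 mm. It stands on four 70×70 mm square legs, each inset 22 mm from the nearest pair of top edges, running from the floor to the underside of the top.

B is a bench: a 1766×284 mm seat slab, 58 mm thick, top at z = 432 mm, on four 59×59 mm square legs flush with the seat corners and standing on z = 0.

C is an open-topped rectangular box: outside dimensions 364×509×154 mm, with a uniform wall and base thickness of 12 mm. The base is a full 364×509 slab on the floor; four walls sit on top of the base. The front and back walls (the −y and +y sides) span the full width; the two side walls fit between them.

The bench is on the floor beside the table on its −x side. The open box is on top of the table.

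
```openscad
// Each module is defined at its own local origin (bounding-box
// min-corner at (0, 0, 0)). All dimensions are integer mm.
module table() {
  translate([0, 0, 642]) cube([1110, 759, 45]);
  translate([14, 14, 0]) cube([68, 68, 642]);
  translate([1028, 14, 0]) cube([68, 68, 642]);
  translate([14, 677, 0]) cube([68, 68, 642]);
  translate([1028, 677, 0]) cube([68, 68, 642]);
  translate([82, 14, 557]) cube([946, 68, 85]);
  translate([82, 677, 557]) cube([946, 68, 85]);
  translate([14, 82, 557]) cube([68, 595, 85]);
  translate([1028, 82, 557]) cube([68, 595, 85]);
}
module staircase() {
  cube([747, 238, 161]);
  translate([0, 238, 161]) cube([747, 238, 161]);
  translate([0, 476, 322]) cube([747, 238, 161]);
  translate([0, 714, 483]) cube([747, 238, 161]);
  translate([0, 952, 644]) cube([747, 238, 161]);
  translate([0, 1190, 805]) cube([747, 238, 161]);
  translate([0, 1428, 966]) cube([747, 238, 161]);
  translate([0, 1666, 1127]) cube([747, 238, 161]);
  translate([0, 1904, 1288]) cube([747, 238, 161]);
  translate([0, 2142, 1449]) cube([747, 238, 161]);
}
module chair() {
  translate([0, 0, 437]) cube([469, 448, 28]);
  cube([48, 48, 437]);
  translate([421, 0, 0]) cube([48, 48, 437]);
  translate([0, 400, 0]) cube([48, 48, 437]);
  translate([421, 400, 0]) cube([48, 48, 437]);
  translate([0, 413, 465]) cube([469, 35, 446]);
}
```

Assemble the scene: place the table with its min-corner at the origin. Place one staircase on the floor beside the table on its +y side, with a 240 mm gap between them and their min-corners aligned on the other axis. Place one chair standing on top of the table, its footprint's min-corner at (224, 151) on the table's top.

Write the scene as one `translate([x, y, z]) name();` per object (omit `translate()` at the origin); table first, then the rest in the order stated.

table();
translate([0, 999, 0]) staircase();
translate([224, 151, 687]) chair();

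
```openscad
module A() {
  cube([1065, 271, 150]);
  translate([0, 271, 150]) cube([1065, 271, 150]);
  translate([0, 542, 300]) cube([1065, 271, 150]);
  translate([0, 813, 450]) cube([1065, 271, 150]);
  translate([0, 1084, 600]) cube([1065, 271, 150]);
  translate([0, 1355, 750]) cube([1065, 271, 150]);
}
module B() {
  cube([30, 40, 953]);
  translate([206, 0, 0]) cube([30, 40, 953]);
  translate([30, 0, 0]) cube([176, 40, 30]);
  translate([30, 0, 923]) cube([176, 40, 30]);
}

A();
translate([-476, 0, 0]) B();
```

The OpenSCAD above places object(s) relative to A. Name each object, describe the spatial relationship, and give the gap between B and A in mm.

The picture frame's nearest face is 240 mm from the staircase's −x face.

A is a staircase. B is a picture frame. The picture frame is on the floor beside the staircase on its −x side. The gap between the picture frame and the staircase is 240 mm.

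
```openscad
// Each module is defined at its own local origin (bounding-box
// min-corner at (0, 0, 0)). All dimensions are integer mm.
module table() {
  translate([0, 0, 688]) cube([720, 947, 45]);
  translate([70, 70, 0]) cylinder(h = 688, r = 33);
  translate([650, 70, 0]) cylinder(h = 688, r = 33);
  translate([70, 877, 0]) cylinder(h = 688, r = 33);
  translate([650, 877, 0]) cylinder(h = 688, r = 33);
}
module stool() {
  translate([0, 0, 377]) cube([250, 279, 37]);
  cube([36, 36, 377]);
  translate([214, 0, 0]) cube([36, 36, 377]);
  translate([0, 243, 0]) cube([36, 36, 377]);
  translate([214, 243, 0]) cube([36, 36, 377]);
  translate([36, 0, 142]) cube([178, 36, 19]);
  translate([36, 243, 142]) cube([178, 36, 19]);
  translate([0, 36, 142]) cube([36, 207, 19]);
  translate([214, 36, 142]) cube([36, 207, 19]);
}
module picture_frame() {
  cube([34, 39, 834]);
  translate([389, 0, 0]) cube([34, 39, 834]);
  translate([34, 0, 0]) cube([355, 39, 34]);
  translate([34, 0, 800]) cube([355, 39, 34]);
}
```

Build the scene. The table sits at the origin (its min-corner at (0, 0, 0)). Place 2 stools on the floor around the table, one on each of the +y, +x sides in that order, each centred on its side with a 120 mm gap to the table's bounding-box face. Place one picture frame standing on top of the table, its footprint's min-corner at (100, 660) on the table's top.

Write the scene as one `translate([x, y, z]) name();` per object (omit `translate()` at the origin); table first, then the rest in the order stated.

table();
translate([235, 1067, 0]) stool();
translate([840, 334, 0]) stool();
translate([100, 660, 733]) picture_frame();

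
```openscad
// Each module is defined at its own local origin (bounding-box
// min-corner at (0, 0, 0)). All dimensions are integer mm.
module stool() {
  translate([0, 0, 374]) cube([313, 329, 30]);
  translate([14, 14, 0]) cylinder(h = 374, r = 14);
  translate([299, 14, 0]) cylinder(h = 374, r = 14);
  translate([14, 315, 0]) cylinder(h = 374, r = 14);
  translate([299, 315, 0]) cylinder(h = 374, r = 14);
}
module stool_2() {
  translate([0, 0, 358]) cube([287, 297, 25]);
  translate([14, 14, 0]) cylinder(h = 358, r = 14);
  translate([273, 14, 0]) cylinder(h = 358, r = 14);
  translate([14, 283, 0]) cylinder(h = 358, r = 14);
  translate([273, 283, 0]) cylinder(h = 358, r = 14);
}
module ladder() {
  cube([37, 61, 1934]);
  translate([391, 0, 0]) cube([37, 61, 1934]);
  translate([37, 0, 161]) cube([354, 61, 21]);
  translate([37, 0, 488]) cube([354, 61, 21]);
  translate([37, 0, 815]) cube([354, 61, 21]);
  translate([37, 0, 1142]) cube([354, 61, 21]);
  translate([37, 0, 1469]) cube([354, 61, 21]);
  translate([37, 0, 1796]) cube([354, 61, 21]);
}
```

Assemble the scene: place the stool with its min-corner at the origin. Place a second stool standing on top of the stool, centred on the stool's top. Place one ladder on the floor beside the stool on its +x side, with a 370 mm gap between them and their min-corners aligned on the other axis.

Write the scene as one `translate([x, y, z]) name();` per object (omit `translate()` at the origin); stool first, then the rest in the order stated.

stool();
translate([13, 16, 404]) stool_2();
translate([683, 0, 0]) ladder();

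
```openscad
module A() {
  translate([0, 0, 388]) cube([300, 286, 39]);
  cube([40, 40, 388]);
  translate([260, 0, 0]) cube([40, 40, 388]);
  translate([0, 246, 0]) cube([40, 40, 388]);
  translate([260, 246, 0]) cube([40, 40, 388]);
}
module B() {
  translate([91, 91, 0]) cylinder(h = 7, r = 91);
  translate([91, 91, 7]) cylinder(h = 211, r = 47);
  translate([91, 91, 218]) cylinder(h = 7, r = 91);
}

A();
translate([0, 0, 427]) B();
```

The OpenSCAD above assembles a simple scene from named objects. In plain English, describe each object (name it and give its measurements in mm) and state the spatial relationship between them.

A is a simple wooden stool: a rectangular seat 300 mm (x) by 286 mm (y), 39 mm thick, top face at z = 427 mm, on four square legs, each 40×40 mm in cross-section. The legs rest on z = 0, each flush with a corner of the seat.

B is a spool: two coaxial disc flanges of radius 91 mm and thickness 7 mm, joined by a core cylinder of radius 47 mm and height 211 mm. The lower flange rests on z = 0 and the three cylinders share a vertical axis.

The spool is on top of the stool.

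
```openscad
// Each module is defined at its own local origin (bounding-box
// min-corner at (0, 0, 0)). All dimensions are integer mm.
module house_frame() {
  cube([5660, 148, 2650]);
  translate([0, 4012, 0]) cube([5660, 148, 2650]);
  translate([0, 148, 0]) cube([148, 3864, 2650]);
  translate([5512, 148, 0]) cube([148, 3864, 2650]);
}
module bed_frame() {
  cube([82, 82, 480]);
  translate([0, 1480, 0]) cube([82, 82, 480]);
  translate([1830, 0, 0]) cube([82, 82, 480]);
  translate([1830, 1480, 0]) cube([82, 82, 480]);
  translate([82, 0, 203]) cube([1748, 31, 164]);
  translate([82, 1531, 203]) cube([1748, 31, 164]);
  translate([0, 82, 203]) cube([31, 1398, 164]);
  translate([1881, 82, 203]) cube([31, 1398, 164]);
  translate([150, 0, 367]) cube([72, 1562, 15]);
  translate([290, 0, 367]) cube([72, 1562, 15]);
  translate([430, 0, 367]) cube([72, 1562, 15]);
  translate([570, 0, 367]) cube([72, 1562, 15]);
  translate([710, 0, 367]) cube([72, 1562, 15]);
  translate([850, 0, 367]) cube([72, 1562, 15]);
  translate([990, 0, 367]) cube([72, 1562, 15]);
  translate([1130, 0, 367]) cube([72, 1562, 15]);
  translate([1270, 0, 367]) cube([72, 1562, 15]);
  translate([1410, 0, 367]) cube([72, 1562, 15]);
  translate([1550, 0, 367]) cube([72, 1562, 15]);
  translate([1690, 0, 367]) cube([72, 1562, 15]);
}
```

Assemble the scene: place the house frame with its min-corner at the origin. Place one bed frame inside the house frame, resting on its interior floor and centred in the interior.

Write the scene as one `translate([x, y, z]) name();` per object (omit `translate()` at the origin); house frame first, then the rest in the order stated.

house_frame();
translate([1874, 1299, 0]) bed_frame();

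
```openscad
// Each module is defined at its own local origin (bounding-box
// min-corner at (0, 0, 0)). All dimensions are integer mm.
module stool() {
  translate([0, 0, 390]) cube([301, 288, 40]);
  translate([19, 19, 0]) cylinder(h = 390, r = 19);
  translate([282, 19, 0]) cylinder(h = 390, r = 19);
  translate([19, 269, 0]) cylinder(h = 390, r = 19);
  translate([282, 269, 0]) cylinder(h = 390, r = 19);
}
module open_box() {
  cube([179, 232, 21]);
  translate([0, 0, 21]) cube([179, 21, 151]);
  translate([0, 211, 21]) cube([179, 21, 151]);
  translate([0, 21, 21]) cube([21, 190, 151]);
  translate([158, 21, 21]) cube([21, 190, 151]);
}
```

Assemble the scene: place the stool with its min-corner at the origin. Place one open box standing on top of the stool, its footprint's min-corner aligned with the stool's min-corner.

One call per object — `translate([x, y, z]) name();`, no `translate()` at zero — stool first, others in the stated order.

stool();
translate([0, 0, 430]) open_box();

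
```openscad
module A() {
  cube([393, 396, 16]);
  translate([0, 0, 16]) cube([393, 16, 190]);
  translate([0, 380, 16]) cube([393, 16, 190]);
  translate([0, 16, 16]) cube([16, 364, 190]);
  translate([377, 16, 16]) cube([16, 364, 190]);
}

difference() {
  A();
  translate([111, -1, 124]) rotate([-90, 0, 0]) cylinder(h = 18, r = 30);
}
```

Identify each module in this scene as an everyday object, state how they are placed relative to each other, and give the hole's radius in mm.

A is an open box. The open box has a circular hole through its front wall. The hole's radius is 30 mm.

The subtracted cylinder has r = 30 mm.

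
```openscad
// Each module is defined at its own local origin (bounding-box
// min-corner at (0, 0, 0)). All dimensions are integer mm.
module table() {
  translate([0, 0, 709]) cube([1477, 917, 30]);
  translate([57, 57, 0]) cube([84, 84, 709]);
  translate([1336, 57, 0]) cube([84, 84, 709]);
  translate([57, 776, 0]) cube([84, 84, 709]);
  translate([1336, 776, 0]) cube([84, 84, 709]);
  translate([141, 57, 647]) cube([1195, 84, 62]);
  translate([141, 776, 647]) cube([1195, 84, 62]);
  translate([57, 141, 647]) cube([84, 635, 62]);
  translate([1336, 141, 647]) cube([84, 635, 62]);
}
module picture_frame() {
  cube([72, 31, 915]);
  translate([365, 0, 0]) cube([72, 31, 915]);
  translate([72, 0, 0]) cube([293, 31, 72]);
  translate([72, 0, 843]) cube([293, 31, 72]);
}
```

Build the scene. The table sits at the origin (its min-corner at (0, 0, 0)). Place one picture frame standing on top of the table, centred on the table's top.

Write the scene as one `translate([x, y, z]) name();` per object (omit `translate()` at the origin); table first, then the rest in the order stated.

table();
translate([520, 443, 739]) picture_frame();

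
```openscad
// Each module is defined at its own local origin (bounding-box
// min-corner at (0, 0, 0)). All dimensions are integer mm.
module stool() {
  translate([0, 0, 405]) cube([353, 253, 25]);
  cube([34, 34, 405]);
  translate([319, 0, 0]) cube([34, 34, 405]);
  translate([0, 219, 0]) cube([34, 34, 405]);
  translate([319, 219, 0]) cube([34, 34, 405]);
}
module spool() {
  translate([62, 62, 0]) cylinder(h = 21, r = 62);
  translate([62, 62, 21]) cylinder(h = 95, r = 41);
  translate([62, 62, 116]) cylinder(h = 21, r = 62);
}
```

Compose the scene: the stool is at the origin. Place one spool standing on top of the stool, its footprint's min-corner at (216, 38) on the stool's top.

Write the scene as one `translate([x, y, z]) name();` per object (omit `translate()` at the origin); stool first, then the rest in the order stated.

stool();
translate([216, 38, 430]) spool();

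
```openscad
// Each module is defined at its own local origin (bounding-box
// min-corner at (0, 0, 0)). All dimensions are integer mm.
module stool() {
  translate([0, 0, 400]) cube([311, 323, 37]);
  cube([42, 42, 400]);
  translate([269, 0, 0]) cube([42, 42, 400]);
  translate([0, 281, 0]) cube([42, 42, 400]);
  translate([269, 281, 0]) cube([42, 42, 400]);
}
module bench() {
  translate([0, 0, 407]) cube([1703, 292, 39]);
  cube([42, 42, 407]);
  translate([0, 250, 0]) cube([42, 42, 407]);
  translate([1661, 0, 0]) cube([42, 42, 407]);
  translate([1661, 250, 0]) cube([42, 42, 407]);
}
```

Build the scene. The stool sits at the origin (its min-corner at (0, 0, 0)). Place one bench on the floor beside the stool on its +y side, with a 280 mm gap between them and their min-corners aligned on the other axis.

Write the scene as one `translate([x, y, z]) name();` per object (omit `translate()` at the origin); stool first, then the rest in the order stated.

stool();
translate([0, 603, 0]) bench();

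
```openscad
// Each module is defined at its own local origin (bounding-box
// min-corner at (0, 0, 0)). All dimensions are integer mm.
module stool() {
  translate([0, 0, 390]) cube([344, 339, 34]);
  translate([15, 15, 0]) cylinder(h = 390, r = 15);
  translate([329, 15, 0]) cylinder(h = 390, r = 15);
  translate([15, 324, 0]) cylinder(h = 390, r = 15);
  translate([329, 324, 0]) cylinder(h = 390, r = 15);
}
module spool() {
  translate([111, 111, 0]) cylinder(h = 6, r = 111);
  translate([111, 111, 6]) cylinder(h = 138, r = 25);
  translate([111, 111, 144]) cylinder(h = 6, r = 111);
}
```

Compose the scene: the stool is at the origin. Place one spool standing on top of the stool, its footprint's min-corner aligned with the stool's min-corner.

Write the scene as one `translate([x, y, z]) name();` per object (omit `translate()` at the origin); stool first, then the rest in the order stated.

stool();
translate([0, 0, 424]) spool();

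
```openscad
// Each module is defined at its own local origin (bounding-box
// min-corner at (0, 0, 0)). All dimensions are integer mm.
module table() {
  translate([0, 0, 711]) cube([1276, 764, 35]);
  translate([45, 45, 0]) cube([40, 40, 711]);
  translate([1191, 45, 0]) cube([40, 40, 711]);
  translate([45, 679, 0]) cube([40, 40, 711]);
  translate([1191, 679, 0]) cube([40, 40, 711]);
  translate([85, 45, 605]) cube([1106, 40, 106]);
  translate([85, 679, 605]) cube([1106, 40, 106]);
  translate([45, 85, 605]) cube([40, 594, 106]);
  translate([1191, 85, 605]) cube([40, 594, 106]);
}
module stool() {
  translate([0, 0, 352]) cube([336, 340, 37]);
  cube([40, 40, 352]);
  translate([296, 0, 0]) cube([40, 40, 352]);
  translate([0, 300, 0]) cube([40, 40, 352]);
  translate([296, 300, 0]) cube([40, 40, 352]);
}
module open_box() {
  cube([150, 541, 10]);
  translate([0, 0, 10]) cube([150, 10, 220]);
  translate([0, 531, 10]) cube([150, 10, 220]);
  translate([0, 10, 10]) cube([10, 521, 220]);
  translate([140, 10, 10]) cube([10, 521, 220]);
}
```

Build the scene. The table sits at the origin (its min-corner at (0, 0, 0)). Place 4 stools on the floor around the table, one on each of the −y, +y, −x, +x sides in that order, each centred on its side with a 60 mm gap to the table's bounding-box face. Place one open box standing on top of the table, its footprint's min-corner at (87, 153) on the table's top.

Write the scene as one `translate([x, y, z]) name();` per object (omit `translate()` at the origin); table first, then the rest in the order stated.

table();
translate([470, -400, 0]) stool();
translate([470, 824, 0]) stool();
translate([-396, 212, 0]) stool();
translate([1336, 212, 0]) stool();
translate([87, 153, 746]) open_box();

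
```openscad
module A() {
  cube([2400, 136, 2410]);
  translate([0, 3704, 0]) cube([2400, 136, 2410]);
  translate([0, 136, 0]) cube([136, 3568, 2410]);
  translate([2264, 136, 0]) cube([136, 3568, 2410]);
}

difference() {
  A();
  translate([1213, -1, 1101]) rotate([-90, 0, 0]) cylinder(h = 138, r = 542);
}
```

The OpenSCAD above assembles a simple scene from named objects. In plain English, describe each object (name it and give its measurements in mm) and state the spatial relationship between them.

A is a box-shaped house frame (walls only): outside footprint 2400×3840 mm, wall height 2410 mm, wall thickness 136 mm. The two y-facing walls run the full x-width; the two x-facing walls fit between the inner faces of the y-facing walls.

The house frame has a circular hole of radius 542 mm through its front wall, centred at (x = 1213, z = 1101).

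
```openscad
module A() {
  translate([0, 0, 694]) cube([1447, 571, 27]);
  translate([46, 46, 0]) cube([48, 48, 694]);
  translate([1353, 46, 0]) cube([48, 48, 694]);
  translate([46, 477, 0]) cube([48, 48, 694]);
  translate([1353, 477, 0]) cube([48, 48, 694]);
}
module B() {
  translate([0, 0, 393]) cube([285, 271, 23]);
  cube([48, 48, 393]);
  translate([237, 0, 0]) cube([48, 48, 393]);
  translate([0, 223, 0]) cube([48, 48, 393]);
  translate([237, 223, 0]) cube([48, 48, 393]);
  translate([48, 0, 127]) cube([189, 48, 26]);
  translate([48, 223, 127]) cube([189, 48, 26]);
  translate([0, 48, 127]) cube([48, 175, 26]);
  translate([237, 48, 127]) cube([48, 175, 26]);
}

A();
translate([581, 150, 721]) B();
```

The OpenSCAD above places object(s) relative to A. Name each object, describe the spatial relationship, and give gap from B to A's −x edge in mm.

The stool's min-x is at 581; the table's min-x is 0; gap = 581 mm.

A is a table. B is a stool. The stool is on top of the table, centred. The gap from the stool to the table's −x edge is 581 mm.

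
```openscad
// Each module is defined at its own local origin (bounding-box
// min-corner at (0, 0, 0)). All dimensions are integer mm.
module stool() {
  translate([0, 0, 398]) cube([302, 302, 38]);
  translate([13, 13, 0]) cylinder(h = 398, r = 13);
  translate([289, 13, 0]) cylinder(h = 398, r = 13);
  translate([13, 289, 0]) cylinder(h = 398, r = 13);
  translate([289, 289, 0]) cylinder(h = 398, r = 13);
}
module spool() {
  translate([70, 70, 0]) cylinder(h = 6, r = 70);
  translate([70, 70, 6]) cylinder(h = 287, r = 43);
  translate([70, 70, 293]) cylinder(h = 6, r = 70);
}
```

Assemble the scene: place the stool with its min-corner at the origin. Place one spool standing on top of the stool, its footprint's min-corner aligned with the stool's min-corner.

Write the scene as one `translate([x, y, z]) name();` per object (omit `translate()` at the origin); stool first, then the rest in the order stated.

stool();
translate([0, 0, 436]) spool();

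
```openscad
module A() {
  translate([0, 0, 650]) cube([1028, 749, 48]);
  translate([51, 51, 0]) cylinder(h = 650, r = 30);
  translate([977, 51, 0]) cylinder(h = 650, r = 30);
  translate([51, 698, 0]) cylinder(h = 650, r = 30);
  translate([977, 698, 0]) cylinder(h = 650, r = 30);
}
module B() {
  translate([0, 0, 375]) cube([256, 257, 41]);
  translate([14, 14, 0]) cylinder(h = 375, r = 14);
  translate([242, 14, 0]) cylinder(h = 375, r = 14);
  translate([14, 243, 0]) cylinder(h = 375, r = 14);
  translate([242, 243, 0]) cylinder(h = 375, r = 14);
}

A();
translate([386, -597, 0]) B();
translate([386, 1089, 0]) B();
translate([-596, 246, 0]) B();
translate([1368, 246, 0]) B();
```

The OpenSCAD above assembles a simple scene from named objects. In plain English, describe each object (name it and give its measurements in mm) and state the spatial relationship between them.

A is a table: top 1028 mm (x) × 749 mm (y), 48 mm thick, upper face at z = 698 mm, on four round legs of 60 mm diameter, each leg's bounding box inset 21 mm from the nearest pair of top edges, running from z = 0 to the bottom of the top.

B is a simple wooden stool: a rectangular seat 256 mm (x) by 257 mm (y), 41 mm thick, top face at z = 416 mm, on four round legs, each 28 mm in diameter. The legs rest on z = 0, each leg's axis is inset half a diameter from the nearest pair of seat edges (so the leg's bounding box is flush with the corner).

Four stools sit around the table at the −y, +y, −x, +x sides.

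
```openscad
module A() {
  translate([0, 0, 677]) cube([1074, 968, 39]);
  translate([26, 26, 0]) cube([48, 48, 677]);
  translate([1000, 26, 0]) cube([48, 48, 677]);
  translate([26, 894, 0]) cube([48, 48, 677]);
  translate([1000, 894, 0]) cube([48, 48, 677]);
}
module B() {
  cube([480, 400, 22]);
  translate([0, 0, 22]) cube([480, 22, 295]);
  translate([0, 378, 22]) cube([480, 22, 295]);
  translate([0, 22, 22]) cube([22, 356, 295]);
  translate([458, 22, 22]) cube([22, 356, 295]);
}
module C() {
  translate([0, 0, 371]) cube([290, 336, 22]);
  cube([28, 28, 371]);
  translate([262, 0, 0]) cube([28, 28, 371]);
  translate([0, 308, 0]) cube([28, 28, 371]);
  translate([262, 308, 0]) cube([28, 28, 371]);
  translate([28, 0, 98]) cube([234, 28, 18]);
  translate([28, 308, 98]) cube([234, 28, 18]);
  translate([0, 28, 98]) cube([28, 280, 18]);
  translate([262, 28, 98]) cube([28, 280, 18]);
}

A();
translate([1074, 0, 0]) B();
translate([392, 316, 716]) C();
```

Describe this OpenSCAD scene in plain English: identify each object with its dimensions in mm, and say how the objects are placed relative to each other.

A is a rectangular dining table. The top is 1074×968×39 mm with its upper surface at z = 716 mm. It stands on four 48×48 mm square legs, each inset 26 mm from the nearest pair of top edges, running from the floor to the underside of the top.

B is an open storage box with external size 480×400×317 mm and wall thickness 22 mm (the base is also 22 mm thick). The base covers the whole footprint; the four walls stand on the base, with the y-facing walls full-width and the x-facing walls fitting between their inner faces.

C is a four-legged stool. The seat is a 290×336×22 mm slab whose top surface is at z = 393 mm; four square legs, each 28×28 mm in cross-section, run from the floor (z = 0) to the underside of the seat, each flush with a corner of the seat. Four stretchers, 28 mm wide and 18 mm tall, connect adjacent legs with their undersides at z = 98 mm, each running between the inner faces of the legs it joins and aligned with the legs' outer faces on the other axis.

The open box is against the table's +x side, with their −y faces flush. The stool is on top of the table, centred.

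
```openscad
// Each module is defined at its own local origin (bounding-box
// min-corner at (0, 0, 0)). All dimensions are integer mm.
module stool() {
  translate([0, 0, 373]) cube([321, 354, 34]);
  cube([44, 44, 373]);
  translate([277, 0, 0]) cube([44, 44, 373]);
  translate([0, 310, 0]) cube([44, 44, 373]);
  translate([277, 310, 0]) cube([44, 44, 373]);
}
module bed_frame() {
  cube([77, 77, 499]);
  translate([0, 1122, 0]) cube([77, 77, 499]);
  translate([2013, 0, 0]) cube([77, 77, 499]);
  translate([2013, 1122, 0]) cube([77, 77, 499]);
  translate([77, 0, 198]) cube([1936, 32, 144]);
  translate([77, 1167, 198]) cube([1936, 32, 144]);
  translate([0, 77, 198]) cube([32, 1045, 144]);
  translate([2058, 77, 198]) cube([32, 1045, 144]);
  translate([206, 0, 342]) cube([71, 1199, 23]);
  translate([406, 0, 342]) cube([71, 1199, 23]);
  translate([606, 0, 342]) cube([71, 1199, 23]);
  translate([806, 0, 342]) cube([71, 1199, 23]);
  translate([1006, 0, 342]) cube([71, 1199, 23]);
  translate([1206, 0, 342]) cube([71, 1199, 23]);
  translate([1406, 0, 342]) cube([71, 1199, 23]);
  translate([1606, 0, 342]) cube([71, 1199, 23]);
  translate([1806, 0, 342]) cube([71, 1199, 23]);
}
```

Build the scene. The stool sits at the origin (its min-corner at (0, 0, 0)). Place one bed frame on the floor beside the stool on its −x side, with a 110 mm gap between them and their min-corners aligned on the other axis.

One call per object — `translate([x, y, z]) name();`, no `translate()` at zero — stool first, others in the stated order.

stool();
translate([-2200, 0, 0]) bed_frame();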